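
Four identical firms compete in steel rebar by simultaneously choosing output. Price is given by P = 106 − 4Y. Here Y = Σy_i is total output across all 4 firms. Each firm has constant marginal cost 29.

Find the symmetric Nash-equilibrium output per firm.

3.85

A representative firm's profit is π_i = y_i(106 − 4Y) − 29y_i, with Y = y_i + Σ_{j≠i} y_j.
First-order condition: 77 − 8y_i − 4Σ_{j≠i} y_j = 0.
In a symmetric equilibrium every firm chooses the same y, so Σ_{j≠i} y_j = 3y. The condition becomes 77 − 20y = 0, giving y = 77/20 = 3.85.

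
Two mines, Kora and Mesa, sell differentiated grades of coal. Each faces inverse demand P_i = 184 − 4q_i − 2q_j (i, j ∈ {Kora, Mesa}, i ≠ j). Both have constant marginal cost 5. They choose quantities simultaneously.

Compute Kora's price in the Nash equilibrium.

Mine Kora's profit: π = q_{Kora}(184 − 4q_{Kora} − 2q_{Mesa}) − 5q_{Kora}.
∂π/∂q_{Kora} = 179 − 8q_{Kora} − 2q_{Mesa} = 0 ⇒ q_{Kora} = 22.375 − 0.25q_{Mesa}.
The game is symmetric, so in equilibrium q_{Mesa} = q_{Kora}: the reaction function gives 1.25q_{Kora} = 22.375, hence q_{Kora} = 17.9.
P_{Kora} = 184 − 4·17.9 − 2·17.9 = 76.6.

76.6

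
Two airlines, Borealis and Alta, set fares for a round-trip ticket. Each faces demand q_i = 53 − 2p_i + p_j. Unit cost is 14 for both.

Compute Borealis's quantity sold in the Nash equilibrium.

26

Borealis's profit: π = (p_{Borealis} − 14)(53 − 2p_{Borealis} + p_{Alta}).
∂π/∂p_{Borealis} = 81 − 4p_{Borealis} + p_{Alta} = 0 ⇒ p_{Borealis} = 20.25 + 0.25p_{Alta}.
The game is symmetric, so in equilibrium p_{Alta} = p_{Borealis}: the reaction function gives 0.75p_{Borealis} = 20.25, hence p_{Borealis} = 27.
q_{Borealis} = 53 − 2·27 + 27 = 26.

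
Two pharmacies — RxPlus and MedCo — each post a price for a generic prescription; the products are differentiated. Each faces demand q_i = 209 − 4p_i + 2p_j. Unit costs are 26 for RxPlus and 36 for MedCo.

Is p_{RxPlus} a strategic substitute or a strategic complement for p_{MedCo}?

RxPlus's profit: π = (p_{RxPlus} − 26)(209 − 4p_{RxPlus} + 2p_{MedCo}).
∂π/∂p_{RxPlus} = 313 − 8p_{RxPlus} + 2p_{MedCo} = 0 ⇒ p_{RxPlus} = 39.125 + 0.25p_{MedCo}.
The best-response slope dp_{RxPlus}/dp_{MedCo} = 0.25 > 0: the reaction function is upward-sloping, so the choices are strategic complements.

strategic complements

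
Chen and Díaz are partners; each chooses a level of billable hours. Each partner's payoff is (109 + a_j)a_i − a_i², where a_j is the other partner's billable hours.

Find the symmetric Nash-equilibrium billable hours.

109

Chen's payoff is (109 + a_D)a_C − a_C².
∂π/∂a_C = 109 + a_D − 2a_C = 0, so a_C = 54.5 + 0.5a_D.
Setting a_C = a_D in the reaction function: a_C = 54.5 + 0.5a_C, so a_C = 54.5 / 0.5 = 109.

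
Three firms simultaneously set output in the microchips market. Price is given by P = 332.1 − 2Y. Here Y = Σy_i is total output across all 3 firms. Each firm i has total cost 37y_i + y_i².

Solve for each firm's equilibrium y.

A representative firm's profit is π_i = y_i(332.1 − 2Y) − 37y_i − y_i², with Y = y_i + Σ_{j≠i} y_j.
First-order condition: 295.1 − 6y_i − 2Σ_{j≠i} y_j = 0.
Imposing symmetry (y_j = y for all j) turns Σ_{j≠i} y_j into 2y, so 295.1 = 10y and y = 29.51.

29.51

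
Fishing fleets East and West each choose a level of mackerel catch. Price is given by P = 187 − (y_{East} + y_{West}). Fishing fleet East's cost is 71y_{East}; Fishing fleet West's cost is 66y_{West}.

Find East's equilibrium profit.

1369

Fishing fleet East's profit: π = y_{East}(187 − (y_{East} + y_{West})) − 71y_{East}.
∂π/∂y_{East} = 116 − 2y_{East} − y_{West} = 0, so y_{East} = 58 − 0.5y_{West}.
By the same steps for West: y_{West} = 60.5 − 0.5y_{East}.
Solving the two reaction functions simultaneously: (1 − (−0.5)(−0.5))y_{East} = 58 − 0.5·60.5, so 0.75y_{East} = 27.75 and y_{East} = 37.
Then y_{West} = 60.5 − 0.5·37 = 42.
Price P = 187 − 79 = 108.
East's profit: (108 − 71)·37 = 1369.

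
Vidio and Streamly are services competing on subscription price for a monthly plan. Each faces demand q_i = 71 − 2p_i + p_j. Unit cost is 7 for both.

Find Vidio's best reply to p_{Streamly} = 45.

32.5

Vidio's profit: π = (p_{Vidio} − 7)(71 − 2p_{Vidio} + p_{Streamly}).
∂π/∂p_{Vidio} = 85 − 4p_{Vidio} + p_{Streamly} = 0 ⇒ p_{Vidio} = 21.25 + 0.25p_{Streamly}.
At p_{Streamly} = 45: p_{Vidio} = 21.25 + 0.25·45 = 32.5.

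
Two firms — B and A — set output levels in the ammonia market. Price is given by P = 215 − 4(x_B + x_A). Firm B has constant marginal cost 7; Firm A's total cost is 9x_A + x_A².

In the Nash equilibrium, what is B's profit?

1540.5625

Firm B's profit: π = x_B(215 − 4(x_B + x_A)) − 7x_B.
∂π/∂x_B = 208 − 8x_B − 4x_A = 0, so x_B = 26 − 0.5x_A.
For A: ∂π/∂x_A = 206 − 10x_A − 4x_B = 0 ⇒ x_A = 20.6 − 0.4x_B.
Substituting the second reaction function into the first: x_B = 26 − 0.5(20.6 − 0.4x_B), which gives 0.8x_B = 15.7 ⇒ x_B = 19.625.
Then x_A = 20.6 − 0.4·19.625 = 12.75.
Price P = 215 − 4·32.375 = 85.5.
B's profit: (85.5 − 7)·19.625 = 1540.5625.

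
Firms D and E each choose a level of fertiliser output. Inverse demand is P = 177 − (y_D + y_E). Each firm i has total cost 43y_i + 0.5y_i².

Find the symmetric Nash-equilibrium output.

Firm D's profit: π = y_D(177 − (y_D + y_E)) − 43y_D − 0.5y_D².
∂π/∂y_D = 134 − 3y_D − y_E = 0, so y_D = 134/3 − (1/3)y_E.
The game is symmetric, so in equilibrium y_E = y_D: the reaction function gives (4/3)y_D = 134/3, hence y_D = 33.5.

33.5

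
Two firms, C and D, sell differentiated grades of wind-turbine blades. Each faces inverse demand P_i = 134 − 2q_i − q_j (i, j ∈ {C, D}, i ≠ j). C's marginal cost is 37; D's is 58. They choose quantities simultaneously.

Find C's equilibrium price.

78.6

Firm C's profit: π = q_C(134 − 2q_C − q_D) − 37q_C.
∂π/∂q_C = 97 − 4q_C − q_D = 0 ⇒ q_C = 24.25 − 0.25q_D.
Similarly q_D = 19 − 0.25q_C.
Solving the two reaction functions simultaneously: (1 − (−0.25)(−0.25))q_C = 24.25 − 0.25·19, so 0.9375q_C = 19.5 and q_C = 20.8.
Then q_D = 19 − 0.25·20.8 = 13.8.
P_C = 134 − 2·20.8 − 13.8 = 78.6.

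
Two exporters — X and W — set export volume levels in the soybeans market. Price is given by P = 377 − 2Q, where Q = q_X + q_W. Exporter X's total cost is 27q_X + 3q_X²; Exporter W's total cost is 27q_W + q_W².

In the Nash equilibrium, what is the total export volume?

75

Exporter X's profit: π = q_X(377 − 2(q_X + q_W)) − 27q_X − 3q_X².
∂π/∂q_X = 350 − 10q_X − 2q_W = 0, so q_X = 35 − 0.2q_W.
For W: ∂π/∂q_W = 350 − 6q_W − 2q_X = 0 ⇒ q_W = 175/3 − (1/3)q_X.
Solving the two reaction functions simultaneously: (1 − (−0.2)(−1/3))q_X = 35 − 0.2·(175/3), so (14/15)q_X = 70/3 and q_X = 25.
Then q_W = 175/3 − (1/3)·25 = 50.
Total export volume: 25 + 50 = 75.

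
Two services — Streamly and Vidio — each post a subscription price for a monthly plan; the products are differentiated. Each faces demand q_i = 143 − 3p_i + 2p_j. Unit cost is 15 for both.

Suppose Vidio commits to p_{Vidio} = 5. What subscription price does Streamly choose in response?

33

Streamly's profit: π = (p_{Streamly} − 15)(143 − 3p_{Streamly} + 2p_{Vidio}).
∂π/∂p_{Streamly} = 188 − 6p_{Streamly} + 2p_{Vidio} = 0 ⇒ p_{Streamly} = 94/3 + (1/3)p_{Vidio}.
At p_{Vidio} = 5: p_{Streamly} = 94/3 + (1/3)·5 = 33.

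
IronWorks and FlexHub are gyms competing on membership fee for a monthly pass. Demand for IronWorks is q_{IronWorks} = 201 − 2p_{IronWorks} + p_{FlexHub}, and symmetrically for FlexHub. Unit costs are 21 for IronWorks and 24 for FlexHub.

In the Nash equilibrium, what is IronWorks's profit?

7296.32

IronWorks's profit: π = (p_{IronWorks} − 21)(201 − 2p_{IronWorks} + p_{FlexHub}).
∂π/∂p_{IronWorks} = 243 − 4p_{IronWorks} + p_{FlexHub} = 0 ⇒ p_{IronWorks} = 60.75 + 0.25p_{FlexHub}.
Similarly p_{FlexHub} = 62.25 + 0.25p_{IronWorks}.
Substituting the second reaction function into the first: p_{IronWorks} = 60.75 + 0.25(62.25 + 0.25p_{IronWorks}), which gives 0.9375p_{IronWorks} = 76.3125 ⇒ p_{IronWorks} = 81.4.
Then p_{FlexHub} = 62.25 + 0.25·81.4 = 82.6.
q_{IronWorks} = 201 − 2·81.4 + 82.6 = 120.8.
Profit = (81.4 − 21)·120.8 = 7296.32.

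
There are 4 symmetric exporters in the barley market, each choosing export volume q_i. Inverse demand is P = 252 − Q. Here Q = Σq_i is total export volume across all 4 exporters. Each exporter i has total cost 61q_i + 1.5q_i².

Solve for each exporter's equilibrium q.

23.875

A representative exporter's profit is π_i = q_i(252 − Q) − 61q_i − 1.5q_i², with Q = q_i + Σ_{j≠i} q_j.
First-order condition: 191 − 5q_i − Σ_{j≠i} q_j = 0.
With identical exporters, set every q_j = q: then 191 − 5q − 3q = 0, i.e. q = 191/8 = 23.875.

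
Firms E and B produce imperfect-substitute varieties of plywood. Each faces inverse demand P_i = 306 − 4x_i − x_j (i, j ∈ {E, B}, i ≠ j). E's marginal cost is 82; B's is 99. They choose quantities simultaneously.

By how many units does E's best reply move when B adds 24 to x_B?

-3

Firm E's profit: π = x_E(306 − 4x_E − x_B) − 82x_E.
∂π/∂x_E = 224 − 8x_E − x_B = 0 ⇒ x_E = 28 − 0.125x_B.
The reaction-function slope is −0.125, so a 24-unit rise in x_B moves x_E by −0.125 × 24 = −3. E's best response falls — the actions are strategic substitutes.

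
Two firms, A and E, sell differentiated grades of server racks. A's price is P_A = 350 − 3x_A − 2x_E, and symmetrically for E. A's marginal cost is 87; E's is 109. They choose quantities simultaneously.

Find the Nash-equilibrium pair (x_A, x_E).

34.25, 28.75

Firm A's profit: π = x_A(350 − 3x_A − 2x_E) − 87x_A.
∂π/∂x_A = 263 − 6x_A − 2x_E = 0 ⇒ x_A = 263/6 − (1/3)x_E.
Similarly x_E = 241/6 − (1/3)x_A.
Substituting the second reaction function into the first: x_A = 263/6 − (1/3)(241/6 − (1/3)x_A), which gives (8/9)x_A = 274/9 ⇒ x_A = 34.25.
Then x_E = 241/6 − (1/3)·34.25 = 28.75.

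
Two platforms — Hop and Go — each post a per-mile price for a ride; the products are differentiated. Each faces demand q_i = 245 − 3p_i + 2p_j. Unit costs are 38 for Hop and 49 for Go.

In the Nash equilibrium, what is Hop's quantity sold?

Hop's profit: π = (p_{Hop} − 38)(245 − 3p_{Hop} + 2p_{Go}).
∂π/∂p_{Hop} = 359 − 6p_{Hop} + 2p_{Go} = 0 ⇒ p_{Hop} = 359/6 + (1/3)p_{Go}.
Similarly p_{Go} = 196/3 + (1/3)p_{Hop}.
Substituting the second reaction function into the first: p_{Hop} = 359/6 + (1/3)(196/3 + (1/3)p_{Hop}), which gives (8/9)p_{Hop} = 1469/18 ⇒ p_{Hop} = 91.8125.
Then p_{Go} = 196/3 + (1/3)·91.8125 = 95.9375.
q_{Hop} = 245 − 3·91.8125 + 2·95.9375 = 161.4375.

161.4375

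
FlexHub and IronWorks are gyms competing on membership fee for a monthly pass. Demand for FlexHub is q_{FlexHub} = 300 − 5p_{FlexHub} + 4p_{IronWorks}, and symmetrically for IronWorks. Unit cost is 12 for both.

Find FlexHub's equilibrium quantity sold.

FlexHub's profit: π = (p_{FlexHub} − 12)(300 − 5p_{FlexHub} + 4p_{IronWorks}).
∂π/∂p_{FlexHub} = 360 − 10p_{FlexHub} + 4p_{IronWorks} = 0 ⇒ p_{FlexHub} = 36 + 0.4p_{IronWorks}.
By symmetry p_{IronWorks} = p_{FlexHub}; substituting into the reaction function, 0.6p_{FlexHub} = 36 and p_{FlexHub} = 60.
q_{FlexHub} = 300 − 5·60 + 4·60 = 240.

240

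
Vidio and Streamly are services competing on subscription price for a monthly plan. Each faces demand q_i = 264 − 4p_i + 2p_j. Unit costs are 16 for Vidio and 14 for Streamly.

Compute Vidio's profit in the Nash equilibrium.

Vidio's profit: π = (p_{Vidio} − 16)(264 − 4p_{Vidio} + 2p_{Streamly}).
∂π/∂p_{Vidio} = 328 − 8p_{Vidio} + 2p_{Streamly} = 0 ⇒ p_{Vidio} = 41 + 0.25p_{Streamly}.
Similarly p_{Streamly} = 40 + 0.25p_{Vidio}.
Substituting the second reaction function into the first: p_{Vidio} = 41 + 0.25(40 + 0.25p_{Vidio}), which gives 0.9375p_{Vidio} = 51 ⇒ p_{Vidio} = 54.4.
Then p_{Streamly} = 40 + 0.25·54.4 = 53.6.
q_{Vidio} = 264 − 4·54.4 + 2·53.6 = 153.6.
Profit = (54.4 − 16)·153.6 = 5898.24.

5898.24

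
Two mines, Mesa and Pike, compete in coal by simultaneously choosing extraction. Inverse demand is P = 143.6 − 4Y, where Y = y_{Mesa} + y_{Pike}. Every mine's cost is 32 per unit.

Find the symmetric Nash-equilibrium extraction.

Mine Mesa's profit: π = y_{Mesa}(143.6 − 4(y_{Mesa} + y_{Pike})) − 32y_{Mesa}.
∂π/∂y_{Mesa} = 111.6 − 8y_{Mesa} − 4y_{Pike} = 0, so y_{Mesa} = 13.95 − 0.5y_{Pike}.
The game is symmetric, so in equilibrium y_{Pike} = y_{Mesa}: the reaction function gives 1.5y_{Mesa} = 13.95, hence y_{Mesa} = 9.3.

9.3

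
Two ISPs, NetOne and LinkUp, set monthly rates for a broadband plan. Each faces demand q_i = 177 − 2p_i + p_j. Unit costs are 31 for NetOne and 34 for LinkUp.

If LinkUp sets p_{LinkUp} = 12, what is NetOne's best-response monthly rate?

62.75

NetOne's profit: π = (p_{NetOne} − 31)(177 − 2p_{NetOne} + p_{LinkUp}).
∂π/∂p_{NetOne} = 239 − 4p_{NetOne} + p_{LinkUp} = 0 ⇒ p_{NetOne} = 59.75 + 0.25p_{LinkUp}.
At p_{LinkUp} = 12: p_{NetOne} = 59.75 + 0.25·12 = 62.75.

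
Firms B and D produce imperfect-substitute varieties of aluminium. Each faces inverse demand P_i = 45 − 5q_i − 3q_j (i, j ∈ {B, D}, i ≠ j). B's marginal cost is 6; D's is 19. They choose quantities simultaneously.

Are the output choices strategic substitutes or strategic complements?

Firm B's profit: π = q_B(45 − 5q_B − 3q_D) − 6q_B.
∂π/∂q_B = 39 − 10q_B − 3q_D = 0 ⇒ q_B = 3.9 − 0.3q_D.
The best-response slope dq_B/dq_D = −0.3 < 0: the reaction function is downward-sloping, so the choices are strategic substitutes.

strategic substitutes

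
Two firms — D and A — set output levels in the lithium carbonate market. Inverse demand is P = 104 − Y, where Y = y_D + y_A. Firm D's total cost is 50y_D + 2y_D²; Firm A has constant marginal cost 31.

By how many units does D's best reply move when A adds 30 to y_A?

-5

Firm D's profit: π = y_D(104 − (y_D + y_A)) − 50y_D − 2y_D².
∂π/∂y_D = 54 − 6y_D − y_A = 0, so y_D = 9 − (1/6)y_A.
The reaction-function slope is −1/6, so a 30-unit rise in y_A moves y_D by −1/6 × 30 = −5. D's best response falls — the actions are strategic substitutes.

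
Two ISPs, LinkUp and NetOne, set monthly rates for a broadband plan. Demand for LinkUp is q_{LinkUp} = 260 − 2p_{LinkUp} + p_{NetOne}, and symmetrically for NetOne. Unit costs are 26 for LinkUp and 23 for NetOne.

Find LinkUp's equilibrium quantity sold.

LinkUp's profit: π = (p_{LinkUp} − 26)(260 − 2p_{LinkUp} + p_{NetOne}).
∂π/∂p_{LinkUp} = 312 − 4p_{LinkUp} + p_{NetOne} = 0 ⇒ p_{LinkUp} = 78 + 0.25p_{NetOne}.
Similarly p_{NetOne} = 76.5 + 0.25p_{LinkUp}.
Substituting the second reaction function into the first: p_{LinkUp} = 78 + 0.25(76.5 + 0.25p_{LinkUp}), which gives 0.9375p_{LinkUp} = 97.125 ⇒ p_{LinkUp} = 103.6.
Then p_{NetOne} = 76.5 + 0.25·103.6 = 102.4.
q_{LinkUp} = 260 − 2·103.6 + 102.4 = 155.2.

155.2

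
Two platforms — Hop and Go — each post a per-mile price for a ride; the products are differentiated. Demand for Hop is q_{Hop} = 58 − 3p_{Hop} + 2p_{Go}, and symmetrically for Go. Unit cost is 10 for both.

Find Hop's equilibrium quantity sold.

Hop's profit: π = (p_{Hop} − 10)(58 − 3p_{Hop} + 2p_{Go}).
∂π/∂p_{Hop} = 88 − 6p_{Hop} + 2p_{Go} = 0 ⇒ p_{Hop} = 44/3 + (1/3)p_{Go}.
Setting p_{Hop} = p_{Go} in the reaction function: p_{Hop} = 44/3 + (1/3)p_{Hop}, so p_{Hop} = (44/3) / (2/3) = 22.
q_{Hop} = 58 − 3·22 + 2·22 = 36.

36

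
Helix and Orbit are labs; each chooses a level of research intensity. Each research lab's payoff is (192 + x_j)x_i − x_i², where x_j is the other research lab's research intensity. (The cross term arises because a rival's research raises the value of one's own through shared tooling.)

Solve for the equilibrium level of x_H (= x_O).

192

Helix's payoff is (192 + x_O)x_H − x_H².
∂π/∂x_H = 192 + x_O − 2x_H = 0, so x_H = 96 + 0.5x_O.
The game is symmetric, so in equilibrium x_O = x_H: the reaction function gives 0.5x_H = 96, hence x_H = 192.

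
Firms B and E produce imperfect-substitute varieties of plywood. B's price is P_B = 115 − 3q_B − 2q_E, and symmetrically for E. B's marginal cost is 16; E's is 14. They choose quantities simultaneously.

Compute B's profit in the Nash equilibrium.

Firm B's profit: π = q_B(115 − 3q_B − 2q_E) − 16q_B.
∂π/∂q_B = 99 − 6q_B − 2q_E = 0 ⇒ q_B = 16.5 − (1/3)q_E.
Similarly q_E = 101/6 − (1/3)q_B.
Plugging q_E into B's best response: q_B = 16.5 − (1/3)(101/6 − (1/3)q_B) ⇒ (8/9)q_B = 98/9, so q_B = 12.25.
Then q_E = 101/6 − (1/3)·12.25 = 12.75.
P_B = 115 − 3·12.25 − 2·12.75 = 52.75.
Profit = (52.75 − 16)·12.25 = 450.1875.

450.1875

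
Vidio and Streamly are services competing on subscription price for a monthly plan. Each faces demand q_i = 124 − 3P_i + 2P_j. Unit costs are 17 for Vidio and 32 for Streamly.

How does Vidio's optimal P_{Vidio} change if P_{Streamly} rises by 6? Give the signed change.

Vidio's profit: π = (P_{Vidio} − 17)(124 − 3P_{Vidio} + 2P_{Streamly}).
∂π/∂P_{Vidio} = 175 − 6P_{Vidio} + 2P_{Streamly} = 0 ⇒ P_{Vidio} = 175/6 + (1/3)P_{Streamly}.
The reaction-function slope is 1/3, so a 6-unit rise in P_{Streamly} moves P_{Vidio} by 1/3 × 6 = 2. Vidio's best response rises — the actions are strategic complements.

2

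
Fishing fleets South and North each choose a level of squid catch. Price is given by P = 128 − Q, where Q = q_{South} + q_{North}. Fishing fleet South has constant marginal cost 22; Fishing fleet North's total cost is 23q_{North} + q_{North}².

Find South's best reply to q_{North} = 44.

Fishing fleet South's profit: π = q_{South}(128 − (q_{South} + q_{North})) − 22q_{South}.
∂π/∂q_{South} = 106 − 2q_{South} − q_{North} = 0, so q_{South} = 53 − 0.5q_{North}.
At q_{North} = 44: q_{South} = 53 − 0.5·44 = 31.

31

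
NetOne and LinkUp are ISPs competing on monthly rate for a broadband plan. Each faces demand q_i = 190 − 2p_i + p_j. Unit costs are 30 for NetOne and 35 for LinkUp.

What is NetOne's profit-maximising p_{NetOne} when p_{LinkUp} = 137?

NetOne's profit: π = (p_{NetOne} − 30)(190 − 2p_{NetOne} + p_{LinkUp}).
∂π/∂p_{NetOne} = 250 − 4p_{NetOne} + p_{LinkUp} = 0 ⇒ p_{NetOne} = 62.5 + 0.25p_{LinkUp}.
At p_{LinkUp} = 137: p_{NetOne} = 62.5 + 0.25·137 = 96.75.

96.75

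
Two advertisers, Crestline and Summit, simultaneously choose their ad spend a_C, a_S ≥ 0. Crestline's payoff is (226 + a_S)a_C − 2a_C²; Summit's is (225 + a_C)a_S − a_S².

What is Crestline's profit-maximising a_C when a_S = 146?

93

Expanding Crestline's payoff: 226a_C + a_Sa_C − 2a_C².
∂π/∂a_C = 226 + a_S − 4a_C = 0, so a_C = 56.5 + 0.25a_S.
At a_S = 146: a_C = 56.5 + 0.25·146 = 93.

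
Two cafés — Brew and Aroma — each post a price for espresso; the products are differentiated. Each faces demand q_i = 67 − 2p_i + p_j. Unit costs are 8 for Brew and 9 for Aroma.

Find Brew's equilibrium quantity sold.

39.6

Brew's profit: π = (p_{Brew} − 8)(67 − 2p_{Brew} + p_{Aroma}).
∂π/∂p_{Brew} = 83 − 4p_{Brew} + p_{Aroma} = 0 ⇒ p_{Brew} = 20.75 + 0.25p_{Aroma}.
Similarly p_{Aroma} = 21.25 + 0.25p_{Brew}.
Plugging p_{Aroma} into Brew's best response: p_{Brew} = 20.75 + 0.25(21.25 + 0.25p_{Brew}) ⇒ 0.9375p_{Brew} = 26.0625, so p_{Brew} = 27.8.
Then p_{Aroma} = 21.25 + 0.25·27.8 = 28.2.
q_{Brew} = 67 − 2·27.8 + 28.2 = 39.6.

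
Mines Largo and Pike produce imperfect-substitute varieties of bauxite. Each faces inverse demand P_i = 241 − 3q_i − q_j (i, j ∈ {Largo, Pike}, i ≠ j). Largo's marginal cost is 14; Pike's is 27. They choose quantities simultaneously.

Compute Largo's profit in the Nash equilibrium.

3227.52

Mine Largo's profit: π = q_{Largo}(241 − 3q_{Largo} − q_{Pike}) − 14q_{Largo}.
∂π/∂q_{Largo} = 227 − 6q_{Largo} − q_{Pike} = 0 ⇒ q_{Largo} = 227/6 − (1/6)q_{Pike}.
Similarly q_{Pike} = 107/3 − (1/6)q_{Largo}.
Plugging q_{Pike} into Largo's best response: q_{Largo} = 227/6 − (1/6)(107/3 − (1/6)q_{Largo}) ⇒ (35/36)q_{Largo} = 287/9, so q_{Largo} = 32.8.
Then q_{Pike} = 107/3 − (1/6)·32.8 = 30.2.
P_{Largo} = 241 − 3·32.8 − 30.2 = 112.4.
Profit = (112.4 − 14)·32.8 = 3227.52.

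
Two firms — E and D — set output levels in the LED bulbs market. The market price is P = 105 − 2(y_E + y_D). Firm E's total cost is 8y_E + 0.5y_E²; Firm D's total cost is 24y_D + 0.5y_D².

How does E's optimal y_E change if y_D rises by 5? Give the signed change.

Firm E's profit: π = y_E(105 − 2(y_E + y_D)) − 8y_E − 0.5y_E².
∂π/∂y_E = 97 − 5y_E − 2y_D = 0, so y_E = 19.4 − 0.4y_D.
The reaction-function slope is −0.4, so a 5-unit rise in y_D moves y_E by −0.4 × 5 = −2. E's best response falls — the actions are strategic substitutes.

-2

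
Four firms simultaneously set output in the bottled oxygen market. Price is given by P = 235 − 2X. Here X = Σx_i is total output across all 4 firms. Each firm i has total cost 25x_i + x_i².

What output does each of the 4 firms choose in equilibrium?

17.5

A representative firm's profit is π_i = x_i(235 − 2X) − 25x_i − x_i², with X = x_i + Σ_{j≠i} x_j.
First-order condition: 210 − 6x_i − 2Σ_{j≠i} x_j = 0.
With identical firms, set every x_j = x: then 210 − 6x − 6x = 0, i.e. x = 210/12 = 17.5.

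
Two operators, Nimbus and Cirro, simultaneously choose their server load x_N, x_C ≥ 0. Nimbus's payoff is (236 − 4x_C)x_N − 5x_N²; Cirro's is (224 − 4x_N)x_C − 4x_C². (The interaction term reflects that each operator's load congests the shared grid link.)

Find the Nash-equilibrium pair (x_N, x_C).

15.5, 20.25

Expanding Nimbus's payoff: 236x_N − 4x_Cx_N − 5x_N².
∂π/∂x_N = 236 − 4x_C − 10x_N = 0, so x_N = 23.6 − 0.4x_C.
Likewise for Cirro: x_C = 28 − 0.5x_N.
Solving the two reaction functions simultaneously: (1 − (−0.4)(−0.5))x_N = 23.6 − 0.4·28, so 0.8x_N = 12.4 and x_N = 15.5.
Then x_C = 28 − 0.5·15.5 = 20.25.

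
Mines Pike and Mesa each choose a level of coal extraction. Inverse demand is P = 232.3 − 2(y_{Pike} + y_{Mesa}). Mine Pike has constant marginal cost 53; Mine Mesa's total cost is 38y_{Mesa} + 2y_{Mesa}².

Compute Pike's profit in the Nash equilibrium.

2790.045

Mine Pike's profit: π = y_{Pike}(232.3 − 2(y_{Pike} + y_{Mesa})) − 53y_{Pike}.
∂π/∂y_{Pike} = 179.3 − 4y_{Pike} − 2y_{Mesa} = 0, so y_{Pike} = 44.825 − 0.5y_{Mesa}.
For Mesa: ∂π/∂y_{Mesa} = 194.3 − 8y_{Mesa} − 2y_{Pike} = 0 ⇒ y_{Mesa} = 24.2875 − 0.25y_{Pike}.
Substituting the second reaction function into the first: y_{Pike} = 44.825 − 0.5(24.2875 − 0.25y_{Pike}), which gives 0.875y_{Pike} = 5229/160 ⇒ y_{Pike} = 37.35.
Then y_{Mesa} = 24.2875 − 0.25·37.35 = 14.95.
Price P = 232.3 − 2·52.3 = 127.7.
Pike's profit: (127.7 − 53)·37.35 = 2790.045.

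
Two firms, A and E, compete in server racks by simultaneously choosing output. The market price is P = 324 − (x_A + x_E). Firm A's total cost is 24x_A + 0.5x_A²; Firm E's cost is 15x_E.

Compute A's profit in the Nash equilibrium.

Firm A's profit: π = x_A(324 − (x_A + x_E)) − 24x_A − 0.5x_A².
∂π/∂x_A = 300 − 3x_A − x_E = 0, so x_A = 100 − (1/3)x_E.
For E: ∂π/∂x_E = 309 − 2x_E − x_A = 0 ⇒ x_E = 154.5 − 0.5x_A.
Solving the two reaction functions simultaneously: (1 − (−1/3)(−0.5))x_A = 100 − (1/3)·154.5, so (5/6)x_A = 48.5 and x_A = 58.2.
Then x_E = 154.5 − 0.5·58.2 = 125.4.
Price P = 324 − 183.6 = 140.4.
A's profit: (140.4 − 24)·58.2 − 0.5(58.2)² = 5080.86.

5080.86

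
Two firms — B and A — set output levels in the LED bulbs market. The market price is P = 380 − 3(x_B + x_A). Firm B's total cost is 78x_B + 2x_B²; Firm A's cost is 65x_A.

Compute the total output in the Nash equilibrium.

Firm B's profit: π = x_B(380 − 3(x_B + x_A)) − 78x_B − 2x_B².
∂π/∂x_B = 302 − 10x_B − 3x_A = 0, so x_B = 30.2 − 0.3x_A.
For A: ∂π/∂x_A = 315 − 6x_A − 3x_B = 0 ⇒ x_A = 52.5 − 0.5x_B.
Solving the two reaction functions simultaneously: (1 − (−0.3)(−0.5))x_B = 30.2 − 0.3·52.5, so 0.85x_B = 14.45 and x_B = 17.
Then x_A = 52.5 − 0.5·17 = 44.
Total output: 17 + 44 = 61.

61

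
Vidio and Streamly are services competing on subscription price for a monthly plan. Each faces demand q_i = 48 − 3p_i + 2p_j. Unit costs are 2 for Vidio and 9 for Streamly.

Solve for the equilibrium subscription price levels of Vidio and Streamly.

14.8125, 17.4375

Vidio's profit: π = (p_{Vidio} − 2)(48 − 3p_{Vidio} + 2p_{Streamly}).
∂π/∂p_{Vidio} = 54 − 6p_{Vidio} + 2p_{Streamly} = 0 ⇒ p_{Vidio} = 9 + (1/3)p_{Streamly}.
Similarly p_{Streamly} = 12.5 + (1/3)p_{Vidio}.
Plugging p_{Streamly} into Vidio's best response: p_{Vidio} = 9 + (1/3)(12.5 + (1/3)p_{Vidio}) ⇒ (8/9)p_{Vidio} = 79/6, so p_{Vidio} = 14.8125.
Then p_{Streamly} = 12.5 + (1/3)·14.8125 = 17.4375.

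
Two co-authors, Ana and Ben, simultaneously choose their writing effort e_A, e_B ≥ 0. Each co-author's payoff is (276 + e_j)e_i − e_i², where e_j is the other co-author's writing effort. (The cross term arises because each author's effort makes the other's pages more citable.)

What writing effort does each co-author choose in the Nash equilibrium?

276

Ana's payoff is (276 + e_B)e_A − e_A².
∂π/∂e_A = 276 + e_B − 2e_A = 0, so e_A = 138 + 0.5e_B.
The game is symmetric, so in equilibrium e_B = e_A: the reaction function gives 0.5e_A = 138, hence e_A = 276.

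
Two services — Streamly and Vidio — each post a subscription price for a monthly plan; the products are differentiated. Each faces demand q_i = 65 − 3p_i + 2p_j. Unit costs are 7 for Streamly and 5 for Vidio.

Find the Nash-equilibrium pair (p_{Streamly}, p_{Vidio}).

Streamly's profit: π = (p_{Streamly} − 7)(65 − 3p_{Streamly} + 2p_{Vidio}).
∂π/∂p_{Streamly} = 86 − 6p_{Streamly} + 2p_{Vidio} = 0 ⇒ p_{Streamly} = 43/3 + (1/3)p_{Vidio}.
Similarly p_{Vidio} = 40/3 + (1/3)p_{Streamly}.
Solving the two reaction functions simultaneously: (1 − (1/3)(1/3))p_{Streamly} = 43/3 + (1/3)·(40/3), so (8/9)p_{Streamly} = 169/9 and p_{Streamly} = 21.125.
Then p_{Vidio} = 40/3 + (1/3)·21.125 = 20.375.

21.125, 20.375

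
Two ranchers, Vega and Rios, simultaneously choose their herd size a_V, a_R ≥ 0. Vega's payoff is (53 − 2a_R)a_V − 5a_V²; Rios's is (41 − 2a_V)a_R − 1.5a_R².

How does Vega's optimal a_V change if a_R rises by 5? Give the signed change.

-1

Expanding Vega's payoff: 53a_V − 2a_Ra_V − 5a_V².
∂π/∂a_V = 53 − 2a_R − 10a_V = 0, so a_V = 5.3 − 0.2a_R.
The reaction-function slope is −0.2, so a 5-unit rise in a_R moves a_V by −0.2 × 5 = −1. Vega's best response falls — the actions are strategic substitutes.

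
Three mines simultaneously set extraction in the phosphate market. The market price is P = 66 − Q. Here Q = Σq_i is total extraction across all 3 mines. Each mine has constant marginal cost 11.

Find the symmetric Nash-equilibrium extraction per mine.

A representative mine's profit is π_i = q_i(66 − Q) − 11q_i, with Q = q_i + Σ_{j≠i} q_j.
First-order condition: 55 − 2q_i − Σ_{j≠i} q_j = 0.
With identical mines, set every q_j = q: then 55 − 2q − 2q = 0, i.e. q = 55/4 = 13.75.

13.75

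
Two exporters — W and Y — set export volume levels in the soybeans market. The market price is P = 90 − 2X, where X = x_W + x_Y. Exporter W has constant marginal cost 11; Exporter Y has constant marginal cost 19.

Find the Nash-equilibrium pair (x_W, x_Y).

Exporter W's profit: π = x_W(90 − 2(x_W + x_Y)) − 11x_W.
∂π/∂x_W = 79 − 4x_W − 2x_Y = 0, so x_W = 19.75 − 0.5x_Y.
By the same steps for Y: x_Y = 17.75 − 0.5x_W.
Substituting the second reaction function into the first: x_W = 19.75 − 0.5(17.75 − 0.5x_W), which gives 0.75x_W = 10.875 ⇒ x_W = 14.5.
Then x_Y = 17.75 − 0.5·14.5 = 10.5.

14.5, 10.5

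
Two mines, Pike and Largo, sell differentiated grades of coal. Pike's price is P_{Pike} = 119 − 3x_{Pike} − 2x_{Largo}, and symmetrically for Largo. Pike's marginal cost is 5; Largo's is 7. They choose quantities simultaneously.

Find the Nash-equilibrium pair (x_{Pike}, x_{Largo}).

Mine Pike's profit: π = x_{Pike}(119 − 3x_{Pike} − 2x_{Largo}) − 5x_{Pike}.
∂π/∂x_{Pike} = 114 − 6x_{Pike} − 2x_{Largo} = 0 ⇒ x_{Pike} = 19 − (1/3)x_{Largo}.
Similarly x_{Largo} = 56/3 − (1/3)x_{Pike}.
Plugging x_{Largo} into Pike's best response: x_{Pike} = 19 − (1/3)(56/3 − (1/3)x_{Pike}) ⇒ (8/9)x_{Pike} = 115/9, so x_{Pike} = 14.375.
Then x_{Largo} = 56/3 − (1/3)·14.375 = 13.875.

14.375, 13.875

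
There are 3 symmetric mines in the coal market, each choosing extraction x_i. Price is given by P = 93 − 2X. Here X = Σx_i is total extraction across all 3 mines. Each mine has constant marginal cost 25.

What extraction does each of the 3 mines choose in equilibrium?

A representative mine's profit is π_i = x_i(93 − 2X) − 25x_i, with X = x_i + Σ_{j≠i} x_j.
First-order condition: 68 − 4x_i − 2Σ_{j≠i} x_j = 0.
With identical mines, set every x_j = x: then 68 − 4x − 4x = 0, i.e. x = 68/8 = 8.5.

8.5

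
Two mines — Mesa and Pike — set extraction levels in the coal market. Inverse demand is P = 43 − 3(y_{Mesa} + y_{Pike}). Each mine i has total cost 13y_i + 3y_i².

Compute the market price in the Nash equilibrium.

31

Mine Mesa's profit: π = y_{Mesa}(43 − 3(y_{Mesa} + y_{Pike})) − 13y_{Mesa} − 3y_{Mesa}².
∂π/∂y_{Mesa} = 30 − 12y_{Mesa} − 3y_{Pike} = 0, so y_{Mesa} = 2.5 − 0.25y_{Pike}.
Setting y_{Mesa} = y_{Pike} in the reaction function: y_{Mesa} = 2.5 − 0.25y_{Mesa}, so y_{Mesa} = 2.5 / 1.25 = 2.
Equilibrium price: P = 43 − 3·4 = 31.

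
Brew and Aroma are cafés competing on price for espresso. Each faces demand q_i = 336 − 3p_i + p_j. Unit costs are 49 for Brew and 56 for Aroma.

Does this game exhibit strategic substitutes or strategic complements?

Brew's profit: π = (p_{Brew} − 49)(336 − 3p_{Brew} + p_{Aroma}).
∂π/∂p_{Brew} = 483 − 6p_{Brew} + p_{Aroma} = 0 ⇒ p_{Brew} = 80.5 + (1/6)p_{Aroma}.
The best-response slope dp_{Brew}/dp_{Aroma} = 1/6 > 0: the reaction function is upward-sloping, so the choices are strategic complements.

strategic complements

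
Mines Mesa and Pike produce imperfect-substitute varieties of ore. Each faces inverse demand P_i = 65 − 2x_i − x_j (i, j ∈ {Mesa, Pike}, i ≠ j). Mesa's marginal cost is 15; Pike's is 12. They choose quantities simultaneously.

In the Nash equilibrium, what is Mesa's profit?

192.08

Mine Mesa's profit: π = x_{Mesa}(65 − 2x_{Mesa} − x_{Pike}) − 15x_{Mesa}.
∂π/∂x_{Mesa} = 50 − 4x_{Mesa} − x_{Pike} = 0 ⇒ x_{Mesa} = 12.5 − 0.25x_{Pike}.
Similarly x_{Pike} = 13.25 − 0.25x_{Mesa}.
Plugging x_{Pike} into Mesa's best response: x_{Mesa} = 12.5 − 0.25(13.25 − 0.25x_{Mesa}) ⇒ 0.9375x_{Mesa} = 9.1875, so x_{Mesa} = 9.8.
Then x_{Pike} = 13.25 − 0.25·9.8 = 10.8.
P_{Mesa} = 65 − 2·9.8 − 10.8 = 34.6.
Profit = (34.6 − 15)·9.8 = 192.08.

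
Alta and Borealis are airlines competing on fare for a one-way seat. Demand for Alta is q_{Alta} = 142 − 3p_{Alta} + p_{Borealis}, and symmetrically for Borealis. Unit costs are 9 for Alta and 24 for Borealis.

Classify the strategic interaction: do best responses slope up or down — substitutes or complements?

strategic complements

Alta's profit: π = (p_{Alta} − 9)(142 − 3p_{Alta} + p_{Borealis}).
∂π/∂p_{Alta} = 169 − 6p_{Alta} + p_{Borealis} = 0 ⇒ p_{Alta} = 169/6 + (1/6)p_{Borealis}.
The best-response slope dp_{Alta}/dp_{Borealis} = 1/6 > 0: the reaction function is upward-sloping, so the choices are strategic complements.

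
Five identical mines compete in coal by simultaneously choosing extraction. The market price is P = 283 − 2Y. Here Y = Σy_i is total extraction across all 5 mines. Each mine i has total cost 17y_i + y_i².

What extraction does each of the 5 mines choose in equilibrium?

A representative mine's profit is π_i = y_i(283 − 2Y) − 17y_i − y_i², with Y = y_i + Σ_{j≠i} y_j.
First-order condition: 266 − 6y_i − 2Σ_{j≠i} y_j = 0.
In a symmetric equilibrium every mine chooses the same y, so Σ_{j≠i} y_j = 4y. The condition becomes 266 − 14y = 0, giving y = 266/14 = 19.

19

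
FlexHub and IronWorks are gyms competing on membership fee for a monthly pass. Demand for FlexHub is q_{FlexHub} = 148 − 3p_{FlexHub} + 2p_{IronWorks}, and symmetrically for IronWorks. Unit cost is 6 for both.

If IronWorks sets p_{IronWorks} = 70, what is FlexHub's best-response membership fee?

FlexHub's profit: π = (p_{FlexHub} − 6)(148 − 3p_{FlexHub} + 2p_{IronWorks}).
∂π/∂p_{FlexHub} = 166 − 6p_{FlexHub} + 2p_{IronWorks} = 0 ⇒ p_{FlexHub} = 83/3 + (1/3)p_{IronWorks}.
At p_{IronWorks} = 70: p_{FlexHub} = 83/3 + (1/3)·70 = 51.

51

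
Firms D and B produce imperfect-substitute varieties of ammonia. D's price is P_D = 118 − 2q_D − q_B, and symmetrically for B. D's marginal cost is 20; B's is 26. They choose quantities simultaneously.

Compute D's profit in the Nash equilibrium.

800

Firm D's profit: π = q_D(118 − 2q_D − q_B) − 20q_D.
∂π/∂q_D = 98 − 4q_D − q_B = 0 ⇒ q_D = 24.5 − 0.25q_B.
Similarly q_B = 23 − 0.25q_D.
Solving the two reaction functions simultaneously: (1 − (−0.25)(−0.25))q_D = 24.5 − 0.25·23, so 0.9375q_D = 18.75 and q_D = 20.
Then q_B = 23 − 0.25·20 = 18.
P_D = 118 − 2·20 − 18 = 60.
Profit = (60 − 20)·20 = 800.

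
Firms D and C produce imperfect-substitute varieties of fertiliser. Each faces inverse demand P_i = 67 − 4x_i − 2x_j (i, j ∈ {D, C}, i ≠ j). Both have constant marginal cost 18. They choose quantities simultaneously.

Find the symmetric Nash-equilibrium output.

Firm D's profit: π = x_D(67 − 4x_D − 2x_C) − 18x_D.
∂π/∂x_D = 49 − 8x_D − 2x_C = 0 ⇒ x_D = 6.125 − 0.25x_C.
The game is symmetric, so in equilibrium x_C = x_D: the reaction function gives 1.25x_D = 6.125, hence x_D = 4.9.

4.9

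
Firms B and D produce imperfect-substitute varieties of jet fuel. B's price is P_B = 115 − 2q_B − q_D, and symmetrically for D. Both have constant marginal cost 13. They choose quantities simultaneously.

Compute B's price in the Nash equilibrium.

53.8

Firm B's profit: π = q_B(115 − 2q_B − q_D) − 13q_B.
∂π/∂q_B = 102 − 4q_B − q_D = 0 ⇒ q_B = 25.5 − 0.25q_D.
The game is symmetric, so in equilibrium q_D = q_B: the reaction function gives 1.25q_B = 25.5, hence q_B = 20.4.
P_B = 115 − 2·20.4 − 20.4 = 53.8.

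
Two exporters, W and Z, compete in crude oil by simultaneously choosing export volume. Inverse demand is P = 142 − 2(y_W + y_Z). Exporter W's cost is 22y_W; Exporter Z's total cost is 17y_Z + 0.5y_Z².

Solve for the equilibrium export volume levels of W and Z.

21.875, 16.25

Exporter W's profit: π = y_W(142 − 2(y_W + y_Z)) − 22y_W.
∂π/∂y_W = 120 − 4y_W − 2y_Z = 0, so y_W = 30 − 0.5y_Z.
For Z: ∂π/∂y_Z = 125 − 5y_Z − 2y_W = 0 ⇒ y_Z = 25 − 0.4y_W.
Substituting the second reaction function into the first: y_W = 30 − 0.5(25 − 0.4y_W), which gives 0.8y_W = 17.5 ⇒ y_W = 21.875.
Then y_Z = 25 − 0.4·21.875 = 16.25.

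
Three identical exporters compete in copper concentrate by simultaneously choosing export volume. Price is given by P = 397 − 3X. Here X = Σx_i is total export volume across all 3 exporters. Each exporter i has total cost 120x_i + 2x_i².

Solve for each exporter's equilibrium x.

A representative exporter's profit is π_i = x_i(397 − 3X) − 120x_i − 2x_i², with X = x_i + Σ_{j≠i} x_j.
First-order condition: 277 − 10x_i − 3Σ_{j≠i} x_j = 0.
Imposing symmetry (x_j = x for all j) turns Σ_{j≠i} x_j into 2x, so 277 = 16x and x = 17.3125.

17.3125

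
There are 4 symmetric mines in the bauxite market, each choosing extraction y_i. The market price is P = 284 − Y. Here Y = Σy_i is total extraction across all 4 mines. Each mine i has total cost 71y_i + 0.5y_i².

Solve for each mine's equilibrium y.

A representative mine's profit is π_i = y_i(284 − Y) − 71y_i − 0.5y_i², with Y = y_i + Σ_{j≠i} y_j.
First-order condition: 213 − 3y_i − Σ_{j≠i} y_j = 0.
With identical mines, set every y_j = y: then 213 − 3y − 3y = 0, i.e. y = 213/6 = 35.5.

35.5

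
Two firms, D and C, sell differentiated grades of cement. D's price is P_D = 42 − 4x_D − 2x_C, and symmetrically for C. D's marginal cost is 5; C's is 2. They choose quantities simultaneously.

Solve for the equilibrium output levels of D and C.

Firm D's profit: π = x_D(42 − 4x_D − 2x_C) − 5x_D.
∂π/∂x_D = 37 − 8x_D − 2x_C = 0 ⇒ x_D = 4.625 − 0.25x_C.
Similarly x_C = 5 − 0.25x_D.
Solving the two reaction functions simultaneously: (1 − (−0.25)(−0.25))x_D = 4.625 − 0.25·5, so 0.9375x_D = 3.375 and x_D = 3.6.
Then x_C = 5 − 0.25·3.6 = 4.1.

3.6, 4.1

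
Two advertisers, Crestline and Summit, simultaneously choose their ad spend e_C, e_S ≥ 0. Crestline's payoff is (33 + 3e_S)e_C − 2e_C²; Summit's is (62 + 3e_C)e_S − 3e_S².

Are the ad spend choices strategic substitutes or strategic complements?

Expanding Crestline's payoff: 33e_C + 3e_Se_C − 2e_C².
∂π/∂e_C = 33 + 3e_S − 4e_C = 0, so e_C = 8.25 + 0.75e_S.
The best-response slope de_C/de_S = 0.75 > 0: the reaction function is upward-sloping, so the choices are strategic complements.

strategic complements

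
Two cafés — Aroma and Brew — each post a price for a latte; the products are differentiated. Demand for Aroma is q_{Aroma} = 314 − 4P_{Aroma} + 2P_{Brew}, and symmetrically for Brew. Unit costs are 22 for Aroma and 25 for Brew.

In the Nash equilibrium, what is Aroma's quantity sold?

Aroma's profit: π = (P_{Aroma} − 22)(314 − 4P_{Aroma} + 2P_{Brew}).
∂π/∂P_{Aroma} = 402 − 8P_{Aroma} + 2P_{Brew} = 0 ⇒ P_{Aroma} = 50.25 + 0.25P_{Brew}.
Similarly P_{Brew} = 51.75 + 0.25P_{Aroma}.
Solving the two reaction functions simultaneously: (1 − (0.25)(0.25))P_{Aroma} = 50.25 + 0.25·51.75, so 0.9375P_{Aroma} = 63.1875 and P_{Aroma} = 67.4.
Then P_{Brew} = 51.75 + 0.25·67.4 = 68.6.
q_{Aroma} = 314 − 4·67.4 + 2·68.6 = 181.6.

181.6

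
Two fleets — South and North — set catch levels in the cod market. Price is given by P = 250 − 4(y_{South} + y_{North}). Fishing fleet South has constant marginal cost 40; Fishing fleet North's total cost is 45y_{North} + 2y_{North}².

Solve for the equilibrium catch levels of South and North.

21.25, 10

Fishing fleet South's profit: π = y_{South}(250 − 4(y_{South} + y_{North})) − 40y_{South}.
∂π/∂y_{South} = 210 − 8y_{South} − 4y_{North} = 0, so y_{South} = 26.25 − 0.5y_{North}.
For North: ∂π/∂y_{North} = 205 − 12y_{North} − 4y_{South} = 0 ⇒ y_{North} = 205/12 − (1/3)y_{South}.
Solving the two reaction functions simultaneously: (1 − (−0.5)(−1/3))y_{South} = 26.25 − 0.5·(205/12), so (5/6)y_{South} = 425/24 and y_{South} = 21.25.
Then y_{North} = 205/12 − (1/3)·21.25 = 10.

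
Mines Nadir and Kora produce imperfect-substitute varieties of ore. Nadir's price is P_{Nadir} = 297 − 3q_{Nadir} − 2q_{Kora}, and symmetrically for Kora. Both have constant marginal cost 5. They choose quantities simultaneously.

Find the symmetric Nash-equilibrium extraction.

36.5

Mine Nadir's profit: π = q_{Nadir}(297 − 3q_{Nadir} − 2q_{Kora}) − 5q_{Nadir}.
∂π/∂q_{Nadir} = 292 − 6q_{Nadir} − 2q_{Kora} = 0 ⇒ q_{Nadir} = 146/3 − (1/3)q_{Kora}.
The game is symmetric, so in equilibrium q_{Kora} = q_{Nadir}: the reaction function gives (4/3)q_{Nadir} = 146/3, hence q_{Nadir} = 36.5.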